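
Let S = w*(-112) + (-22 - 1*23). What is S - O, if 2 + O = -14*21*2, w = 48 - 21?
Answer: -2479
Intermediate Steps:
w = 27
O = -590 (O = -2 - 14*21*2 = -2 - 294*2 = -2 - 588 = -590)
S = -3069 (S = 27*(-112) + (-22 - 1*23) = -3024 + (-22 - 23) = -3024 - 45 = -3069)
S - O = -3069 - 1*(-590) = -3069 + 590 = -2479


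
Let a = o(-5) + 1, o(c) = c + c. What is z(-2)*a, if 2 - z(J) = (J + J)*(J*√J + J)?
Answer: 54 + 72*I*√2 ≈ 54.0 + 101.82*I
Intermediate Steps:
o(c) = 2*c
a = -9 (a = 2*(-5) + 1 = -10 + 1 = -9)
z(J) = 2 - 2*J*(J + J^(3/2)) (z(J) = 2 - (J + J)*(J*√J + J) = 2 - 2*J*(J^(3/2) + J) = 2 - 2*J*(J + J^(3/2)))
z(-2)*a = (2 - 2*(-2)² - 8*I*√2)*(-9) = (2 - 2*4 - 8*I*√2)*(-9) = (2 - 8 - 8*I*√2)*(-9) = (-6 - 8*I*√2)*(-9) = 54 + 72*I*√2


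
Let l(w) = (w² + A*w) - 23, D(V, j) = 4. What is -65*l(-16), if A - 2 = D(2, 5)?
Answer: -8905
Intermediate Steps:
A = 6 (A = 2 + 4 = 6)
l(w) = -23 + w² + 6*w (l(w) = (w² + 6*w) - 23 = -23 + w² + 6*w)
-65*l(-16) = -65*(-23 + (-16)² + 6*(-16)) = -65*(-23 + 256 - 96) = -65*137 = -8905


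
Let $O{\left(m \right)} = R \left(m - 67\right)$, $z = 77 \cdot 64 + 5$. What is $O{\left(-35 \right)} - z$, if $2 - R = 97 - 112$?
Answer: $-6667$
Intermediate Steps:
$R = 17$ ($R = 2 - \left(97 - 112\right) = 2 - -15 = 2 + 15 = 17$)
$z = 4933$ ($z = 4928 + 5 = 4933$)
$O{\left(m \right)} = -1139 + 17 m$ ($O{\left(m \right)} = 17 \left(m - 67\right) = 17 \left(-67 + m\right) = -1139 + 17 m$)
$O{\left(-35 \right)} - z = \left(-1139 + 17 \left(-35\right)\right) - 4933 = \left(-1139 - 595\right) - 4933 = -1734 - 4933 = -6667$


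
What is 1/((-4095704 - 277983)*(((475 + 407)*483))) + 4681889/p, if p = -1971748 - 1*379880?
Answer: -484631929334733227/243421835655922812 ≈ -1.9909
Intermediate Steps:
p = -2351628 (p = -1971748 - 379880 = -2351628)
1/((-4095704 - 277983)*(((475 + 407)*483))) + 4681889/p = 1/((-4095704 - 277983)*(((475 + 407)*483))) + 4681889/(-2351628) = 1/((-4373687)*((882*483))) + 4681889*(-1/2351628) = -1/4373687/426006 - 4681889/2351628 = -1/4373687*1/426006 - 4681889/2351628 = -1/1863216904122 - 4681889/2351628 = -484631929334733227/243421835655922812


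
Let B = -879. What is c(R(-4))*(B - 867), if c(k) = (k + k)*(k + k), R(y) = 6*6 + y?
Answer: -7151616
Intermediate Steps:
R(y) = 36 + y
c(k) = 4*k² (c(k) = (2*k)*(2*k) = 4*k²)
c(R(-4))*(B - 867) = (4*(36 - 4)²)*(-879 - 867) = (4*32²)*(-1746) = (4*1024)*(-1746) = 4096*(-1746) = -7151616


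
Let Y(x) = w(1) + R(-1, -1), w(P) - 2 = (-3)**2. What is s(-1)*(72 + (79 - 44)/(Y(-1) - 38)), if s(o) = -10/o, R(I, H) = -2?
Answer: 20530/29 ≈ 707.93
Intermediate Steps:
w(P) = 11 (w(P) = 2 + (-3)**2 = 2 + 9 = 11)
Y(x) = 9 (Y(x) = 11 - 2 = 9)
s(-1)*(72 + (79 - 44)/(Y(-1) - 38)) = (-10/(-1))*(72 + (79 - 44)/(9 - 38)) = (-10*(-1))*(72 + 35/(-29)) = 10*(72 + 35*(-1/29)) = 10*(72 - 35/29) = 10*(2053/29) = 20530/29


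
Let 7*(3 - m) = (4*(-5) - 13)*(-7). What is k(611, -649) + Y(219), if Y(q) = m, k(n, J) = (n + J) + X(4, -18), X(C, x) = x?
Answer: -86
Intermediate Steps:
k(n, J) = -18 + J + n (k(n, J) = (n + J) - 18 = (J + n) - 18 = -18 + J + n)
m = -30 (m = 3 - (4*(-5) - 13)*(-7)/7 = 3 - (-20 - 13)*(-7)/7 = 3 - (-33)*(-7)/7 = 3 - ⅐*231 = 3 - 33 = -30)
Y(q) = -30
k(611, -649) + Y(219) = (-18 - 649 + 611) - 30 = -56 - 30 = -86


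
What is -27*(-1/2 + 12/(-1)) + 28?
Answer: 731/2 ≈ 365.50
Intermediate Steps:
-27*(-1/2 + 12/(-1)) + 28 = -27*(-1*½ + 12*(-1)) + 28 = -27*(-½ - 12) + 28 = -27*(-25/2) + 28 = 675/2 + 28 = 731/2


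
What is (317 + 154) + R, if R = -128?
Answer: 343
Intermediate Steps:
(317 + 154) + R = (317 + 154) - 128 = 471 - 128 = 343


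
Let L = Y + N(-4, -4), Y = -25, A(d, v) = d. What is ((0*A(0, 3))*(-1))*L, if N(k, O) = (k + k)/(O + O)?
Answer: 0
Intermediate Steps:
N(k, O) = k/O (N(k, O) = (2*k)/((2*O)) = (2*k)*(1/(2*O)) = k/O)
L = -24 (L = -25 - 4/(-4) = -25 - 4*(-1/4) = -25 + 1 = -24)
((0*A(0, 3))*(-1))*L = ((0*0)*(-1))*(-24) = (0*(-1))*(-24) = 0*(-24) = 0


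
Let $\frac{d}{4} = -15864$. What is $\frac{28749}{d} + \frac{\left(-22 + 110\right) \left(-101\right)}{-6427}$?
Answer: $\frac{126409035}{135943904} \approx 0.92986$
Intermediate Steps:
$d = -63456$ ($d = 4 \left(-15864\right) = -63456$)
$\frac{28749}{d} + \frac{\left(-22 + 110\right) \left(-101\right)}{-6427} = \frac{28749}{-63456} + \frac{\left(-22 + 110\right) \left(-101\right)}{-6427} = 28749 \left(- \frac{1}{63456}\right) + 88 \left(-101\right) \left(- \frac{1}{6427}\right) = - \frac{9583}{21152} - - \frac{8888}{6427} = - \frac{9583}{21152} + \frac{8888}{6427} = \frac{126409035}{135943904}$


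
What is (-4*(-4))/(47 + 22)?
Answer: 16/69 ≈ 0.23188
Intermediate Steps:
(-4*(-4))/(47 + 22) = 16/69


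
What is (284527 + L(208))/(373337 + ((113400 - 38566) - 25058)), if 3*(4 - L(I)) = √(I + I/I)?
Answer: 284531/423113 - √209/1269339 ≈ 0.67246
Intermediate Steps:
L(I) = 4 - √(1 + I)/3 (L(I) = 4 - √(I + I/I)/3 = 4 - √(I + 1)/3 = 4 - √(1 + I)/3)
(284527 + L(208))/(373337 + ((113400 - 38566) - 25058)) = (284527 + (4 - √(1 + 208)/3))/(373337 + ((113400 - 38566) - 25058)) = (284527 + (4 - √209/3))/(373337 + (74834 - 25058)) = (284531 - √209/3)/(373337 + 49776) = (284531 - √209/3)/423113 = (284531 - √209/3)*(1/423113) = 284531/423113 - √209/1269339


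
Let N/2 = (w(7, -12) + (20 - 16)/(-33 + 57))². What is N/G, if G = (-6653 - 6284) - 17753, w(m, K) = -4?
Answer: -529/552420 ≈ -0.00095760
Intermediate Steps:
N = 529/18 (N = 2*(-4 + (20 - 16)/(-33 + 57))² = 2*(-4 + 4/24)² = 2*(-4 + 4*(1/24))² = 2*(-4 + ⅙)² = 2*(-23/6)² = 2*(529/36) = 529/18 ≈ 29.389)
G = -30690 (G = -12937 - 17753 = -30690)
N/G = (529/18)/(-30690) = (529/18)*(-1/30690) = -529/552420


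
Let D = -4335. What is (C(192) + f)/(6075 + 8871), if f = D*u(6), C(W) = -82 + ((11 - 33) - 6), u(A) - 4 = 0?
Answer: -8725/7473 ≈ -1.1675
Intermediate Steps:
u(A) = 4 (u(A) = 4 + 0 = 4)
C(W) = -110 (C(W) = -82 + (-22 - 6) = -82 - 28 = -110)
f = -17340 (f = -4335*4 = -17340)
(C(192) + f)/(6075 + 8871) = (-110 - 17340)/(6075 + 8871) = -17450/14946 = -17450*1/14946 = -8725/7473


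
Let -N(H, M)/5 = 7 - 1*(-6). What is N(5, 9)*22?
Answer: -1430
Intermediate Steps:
N(H, M) = -65 (N(H, M) = -5*(7 - 1*(-6)) = -5*(7 + 6) = -5*13 = -65)
N(5, 9)*22 = -65*22 = -1430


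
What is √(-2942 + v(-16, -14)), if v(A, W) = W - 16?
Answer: 2*I*√743 ≈ 54.516*I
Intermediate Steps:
v(A, W) = -16 + W
√(-2942 + v(-16, -14)) = √(-2942 + (-16 - 14)) = √(-2942 - 30) = √(-2972) = 2*I*√743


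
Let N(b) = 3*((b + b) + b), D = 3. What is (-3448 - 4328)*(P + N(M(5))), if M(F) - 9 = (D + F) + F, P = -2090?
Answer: 14712192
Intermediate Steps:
M(F) = 12 + 2*F (M(F) = 9 + ((3 + F) + F) = 9 + (3 + 2*F) = 12 + 2*F)
N(b) = 9*b (N(b) = 3*(2*b + b) = 3*(3*b) = 9*b)
(-3448 - 4328)*(P + N(M(5))) = (-3448 - 4328)*(-2090 + 9*(12 + 2*5)) = -7776*(-2090 + 9*(12 + 10)) = -7776*(-2090 + 9*22) = -7776*(-2090 + 198) = -7776*(-1892) = 14712192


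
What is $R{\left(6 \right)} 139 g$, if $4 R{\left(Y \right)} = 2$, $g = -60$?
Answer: $-4170$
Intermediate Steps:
$R{\left(Y \right)} = \frac{1}{2}$ ($R{\left(Y \right)} = \frac{1}{4} \cdot 2 = \frac{1}{2}$)
$R{\left(6 \right)} 139 g = \frac{1}{2} \cdot 139 \left(-60\right) = \frac{139}{2} \left(-60\right) = -4170$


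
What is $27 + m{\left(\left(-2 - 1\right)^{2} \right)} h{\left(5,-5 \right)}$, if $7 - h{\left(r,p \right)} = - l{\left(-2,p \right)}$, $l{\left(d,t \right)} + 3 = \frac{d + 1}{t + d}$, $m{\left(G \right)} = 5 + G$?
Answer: $85$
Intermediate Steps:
$l{\left(d,t \right)} = -3 + \frac{1 + d}{d + t}$ ($l{\left(d,t \right)} = -3 + \frac{d + 1}{t + d} = -3 + \frac{1 + d}{d + t}$)
$h{\left(r,p \right)} = 7 + \frac{5 - 3 p}{-2 + p}$ ($h{\left(r,p \right)} = 7 - - \frac{1 - 3 p - -4}{-2 + p} = 7 - - \frac{1 - 3 p + 4}{-2 + p} = 7 - - \frac{5 - 3 p}{-2 + p} = 7 + \frac{5 - 3 p}{-2 + p}$)
$27 + m{\left(\left(-2 - 1\right)^{2} \right)} h{\left(5,-5 \right)} = 27 + \left(5 + \left(-2 - 1\right)^{2}\right) \frac{-9 + 4 \left(-5\right)}{-2 - 5} = 27 + \left(5 + \left(-3\right)^{2}\right) \frac{-9 - 20}{-7} = 27 + \left(5 + 9\right) \left(\left(- \frac{1}{7}\right) \left(-29\right)\right) = 27 + 14 \cdot \frac{29}{7} = 27 + 58 = 85$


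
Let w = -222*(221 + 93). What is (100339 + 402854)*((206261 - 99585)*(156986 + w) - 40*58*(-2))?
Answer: 4684964622909624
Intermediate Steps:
w = -69708 (w = -222*314 = -69708)
(100339 + 402854)*((206261 - 99585)*(156986 + w) - 40*58*(-2)) = (100339 + 402854)*((206261 - 99585)*(156986 - 69708) - 40*58*(-2)) = 503193*(106676*87278 - 2320*(-2)) = 503193*(9310467928 + 4640) = 503193*9310472568 = 4684964622909624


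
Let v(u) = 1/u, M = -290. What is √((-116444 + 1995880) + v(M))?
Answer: √158060567310/290 ≈ 1370.9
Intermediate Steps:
√((-116444 + 1995880) + v(M)) = √((-116444 + 1995880) + 1/(-290)) = √(1879436 - 1/290) = √(545036439/290) = √158060567310/290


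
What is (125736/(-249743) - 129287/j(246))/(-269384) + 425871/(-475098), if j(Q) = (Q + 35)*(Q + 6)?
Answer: -26010653152764763565/29017539335367614304 ≈ -0.89638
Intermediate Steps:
j(Q) = (6 + Q)*(35 + Q) (j(Q) = (35 + Q)*(6 + Q) = (6 + Q)*(35 + Q))
(125736/(-249743) - 129287/j(246))/(-269384) + 425871/(-475098) = (125736/(-249743) - 129287/(210 + 246² + 41*246))/(-269384) + 425871/(-475098) = (125736*(-1/249743) - 129287/(210 + 60516 + 10086))*(-1/269384) + 425871*(-1/475098) = (-9672/19211 - 129287/70812)*(-1/269384) - 141957/158366 = -3168626221/1360369332*(-1/269384) - 141957/158366 = 3168626221/366461732131488 - 141957/158366 = -26010653152764763565/29017539335367614304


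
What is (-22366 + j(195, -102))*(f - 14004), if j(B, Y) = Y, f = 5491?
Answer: 191270084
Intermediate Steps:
(-22366 + j(195, -102))*(f - 14004) = (-22366 - 102)*(5491 - 14004) = -22468*(-8513) = 191270084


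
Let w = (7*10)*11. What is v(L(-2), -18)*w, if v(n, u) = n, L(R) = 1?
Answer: 770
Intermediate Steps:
w = 770 (w = 70*11 = 770)
v(L(-2), -18)*w = 1*770 = 770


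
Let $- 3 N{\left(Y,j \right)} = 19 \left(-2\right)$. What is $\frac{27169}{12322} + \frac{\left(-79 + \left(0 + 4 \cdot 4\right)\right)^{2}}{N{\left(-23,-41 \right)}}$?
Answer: $\frac{365719}{1159} \approx 315.55$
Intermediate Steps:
$N{\left(Y,j \right)} = \frac{38}{3}$ ($N{\left(Y,j \right)} = - \frac{19 \left(-2\right)}{3} = \left(- \frac{1}{3}\right) \left(-38\right) = \frac{38}{3}$)
$\frac{27169}{12322} + \frac{\left(-79 + \left(0 + 4 \cdot 4\right)\right)^{2}}{N{\left(-23,-41 \right)}} = \frac{27169}{12322} + \frac{\left(-79 + \left(0 + 4 \cdot 4\right)\right)^{2}}{\frac{38}{3}} = 27169 \cdot \frac{1}{12322} + \left(-79 + \left(0 + 16\right)\right)^{2} \cdot \frac{3}{38} = \frac{269}{122} + \left(-79 + 16\right)^{2} \cdot \frac{3}{38} = \frac{269}{122} + \left(-63\right)^{2} \cdot \frac{3}{38} = \frac{269}{122} + 3969 \cdot \frac{3}{38} = \frac{269}{122} + \frac{11907}{38} = \frac{365719}{1159}$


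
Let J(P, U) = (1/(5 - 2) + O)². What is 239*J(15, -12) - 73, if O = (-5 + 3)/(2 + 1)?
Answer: -418/9 ≈ -46.444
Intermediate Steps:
O = -⅔ (O = -2/3 = -2*⅓ = -⅔ ≈ -0.66667)
J(P, U) = ⅑ (J(P, U) = (1/(5 - 2) - ⅔)² = (1/3 - ⅔)² = (⅓ - ⅔)² = (-⅓)² = ⅑)
239*J(15, -12) - 73 = 239*(⅑) - 73 = 239/9 - 73 = -418/9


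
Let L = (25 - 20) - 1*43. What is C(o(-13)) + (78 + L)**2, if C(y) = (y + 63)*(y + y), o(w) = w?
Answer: 300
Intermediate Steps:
L = -38 (L = 5 - 43 = -38)
C(y) = 2*y*(63 + y) (C(y) = (63 + y)*(2*y) = 2*y*(63 + y))
C(o(-13)) + (78 + L)**2 = 2*(-13)*(63 - 13) + (78 - 38)**2 = 2*(-13)*50 + 40**2 = -1300 + 1600 = 300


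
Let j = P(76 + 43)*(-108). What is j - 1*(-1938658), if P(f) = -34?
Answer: 1942330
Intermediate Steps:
j = 3672 (j = -34*(-108) = 3672)
j - 1*(-1938658) = 3672 - 1*(-1938658) = 3672 + 1938658 = 1942330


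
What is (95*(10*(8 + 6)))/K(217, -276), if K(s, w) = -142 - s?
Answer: -13300/359 ≈ -37.047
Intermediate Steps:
(95*(10*(8 + 6)))/K(217, -276) = (95*(10*(8 + 6)))/(-142 - 1*217) = (95*(10*14))/(-142 - 217) = (95*140)/(-359) = 13300*(-1/359) = -13300/359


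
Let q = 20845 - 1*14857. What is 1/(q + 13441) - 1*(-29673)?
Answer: 576516718/19429 ≈ 29673.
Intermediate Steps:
q = 5988 (q = 20845 - 14857 = 5988)
1/(q + 13441) - 1*(-29673) = 1/(5988 + 13441) - 1*(-29673) = 1/19429 + 29673 = 576516718/19429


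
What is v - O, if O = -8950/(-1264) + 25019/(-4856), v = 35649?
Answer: 1709384019/47953 ≈ 35647.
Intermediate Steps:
O = 92478/47953 (O = -8950*(-1/1264) + 25019*(-1/4856) = 4475/632 - 25019/4856 = 92478/47953 ≈ 1.9285)
v - O = 35649 - 1*92478/47953 = 35649 - 92478/47953 = 1709384019/47953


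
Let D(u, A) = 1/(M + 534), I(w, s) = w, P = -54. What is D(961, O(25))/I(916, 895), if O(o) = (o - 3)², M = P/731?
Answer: 731/357514800 ≈ 2.0447e-6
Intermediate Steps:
M = -54/731 ≈ -0.073871
O(o) = (-3 + o)²
D(u, A) = 731/390300 (D(u, A) = 1/(-54/731 + 534) = 1/(390300/731) = 731/390300)
D(961, O(25))/I(916, 895) = (731/390300)/916 = (731/390300)*(1/916) = 731/357514800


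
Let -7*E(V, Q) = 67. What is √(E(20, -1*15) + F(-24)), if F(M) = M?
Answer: I*√1645/7 ≈ 5.7941*I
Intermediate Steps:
E(V, Q) = -67/7 (E(V, Q) = -⅐*67 = -67/7)
√(E(20, -1*15) + F(-24)) = √(-67/7 - 24) = √(-235/7) = I*√1645/7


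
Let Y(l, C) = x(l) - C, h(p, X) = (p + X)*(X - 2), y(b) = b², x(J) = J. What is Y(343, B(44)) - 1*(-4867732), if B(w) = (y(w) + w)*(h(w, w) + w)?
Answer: -2537125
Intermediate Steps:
h(p, X) = (-2 + X)*(X + p) (h(p, X) = (X + p)*(-2 + X) = (-2 + X)*(X + p))
B(w) = (w + w²)*(-3*w + 2*w²) (B(w) = (w² + w)*((w² - 2*w - 2*w + w*w) + w) = (w + w²)*((w² - 2*w - 2*w + w²) + w) = (w + w²)*((-4*w + 2*w²) + w) = (w + w²)*(-3*w + 2*w²))
Y(l, C) = l - C
Y(343, B(44)) - 1*(-4867732) = (343 - 44²*(-3 - 1*44 + 2*44²)) - 1*(-4867732) = (343 - 1936*(-3 - 44 + 2*1936)) + 4867732 = (343 - 1936*(-3 - 44 + 3872)) + 4867732 = (343 - 1936*3825) + 4867732 = (343 - 1*7405200) + 4867732 = (343 - 7405200) + 4867732 = -7404857 + 4867732 = -2537125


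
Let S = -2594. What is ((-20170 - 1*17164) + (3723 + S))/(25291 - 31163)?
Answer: 36205/5872 ≈ 6.1657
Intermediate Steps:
((-20170 - 1*17164) + (3723 + S))/(25291 - 31163) = ((-20170 - 1*17164) + (3723 - 2594))/(25291 - 31163) = ((-20170 - 17164) + 1129)/(-5872) = (-37334 + 1129)*(-1/5872) = -36205*(-1/5872) = 36205/5872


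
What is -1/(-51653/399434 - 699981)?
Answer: 57062/39942323201 ≈ 1.4286e-6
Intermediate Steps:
-1/(-51653/399434 - 699981) = -1/(-51653*1/399434 - 699981) = -1/(-7379/57062 - 699981) = -1/(-39942323201/57062) = -1*(-57062/39942323201) = 57062/39942323201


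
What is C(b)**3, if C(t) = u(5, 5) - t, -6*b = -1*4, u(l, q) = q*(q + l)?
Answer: 3241792/27 ≈ 1.2007e+5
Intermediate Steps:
u(l, q) = q*(l + q)
b = 2/3 (b = -(-1)*4/6 = -1/6*(-4) = 2/3 ≈ 0.66667)
C(t) = 50 - t (C(t) = 5*(5 + 5) - t = 5*10 - t = 50 - t)
C(b)**3 = (50 - 1*2/3)**3 = (50 - 2/3)**3 = (148/3)**3 = 3241792/27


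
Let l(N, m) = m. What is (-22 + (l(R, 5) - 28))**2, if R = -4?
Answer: 2025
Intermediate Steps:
(-22 + (l(R, 5) - 28))**2 = (-22 + (5 - 28))**2 = (-22 - 23)**2 = (-45)**2 = 2025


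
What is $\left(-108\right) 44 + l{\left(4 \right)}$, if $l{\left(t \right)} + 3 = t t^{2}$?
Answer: $-4691$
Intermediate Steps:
$l{\left(t \right)} = -3 + t^{3}$ ($l{\left(t \right)} = -3 + t t^{2} = -3 + t^{3}$)
$\left(-108\right) 44 + l{\left(4 \right)} = \left(-108\right) 44 - \left(3 - 4^{3}\right) = -4752 + \left(-3 + 64\right) = -4752 + 61 = -4691$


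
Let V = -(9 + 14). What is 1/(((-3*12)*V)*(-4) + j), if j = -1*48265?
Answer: -1/51577 ≈ -1.9388e-5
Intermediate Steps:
V = -23 (V = -1*23 = -23)
j = -48265
1/(((-3*12)*V)*(-4) + j) = 1/((-3*12*(-23))*(-4) - 48265) = 1/(-36*(-23)*(-4) - 48265) = 1/(828*(-4) - 48265) = 1/(-3312 - 48265) = 1/(-51577) = -1/51577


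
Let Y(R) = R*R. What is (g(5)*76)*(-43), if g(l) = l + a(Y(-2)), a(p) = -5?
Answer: 0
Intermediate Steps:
Y(R) = R²
g(l) = -5 + l (g(l) = l - 5 = -5 + l)
(g(5)*76)*(-43) = ((-5 + 5)*76)*(-43) = (0*76)*(-43) = 0*(-43) = 0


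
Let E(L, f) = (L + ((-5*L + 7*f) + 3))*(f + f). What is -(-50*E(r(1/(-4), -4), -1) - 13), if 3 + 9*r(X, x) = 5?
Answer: 4517/9 ≈ 501.89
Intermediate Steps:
r(X, x) = 2/9 (r(X, x) = -1/3 + (1/9)*5 = -1/3 + 5/9 = 2/9)
E(L, f) = 2*f*(3 - 4*L + 7*f) (E(L, f) = (L + (3 - 5*L + 7*f))*(2*f) = (3 - 4*L + 7*f)*(2*f) = 2*f*(3 - 4*L + 7*f))
-(-50*E(r(1/(-4), -4), -1) - 13) = -(-100*(-1)*(3 - 4*2/9 + 7*(-1)) - 13) = -(-100*(-1)*(3 - 8/9 - 7) - 13) = -(-100*(-1)*(-44)/9 - 13) = -(-50*88/9 - 13) = -(-4400/9 - 13) = -1*(-4517/9) = 4517/9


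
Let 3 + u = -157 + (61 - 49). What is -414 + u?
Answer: -562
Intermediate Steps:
u = -148 (u = -3 + (-157 + (61 - 49)) = -3 + (-157 + 12) = -3 - 145 = -148)
-414 + u = -414 - 148 = -562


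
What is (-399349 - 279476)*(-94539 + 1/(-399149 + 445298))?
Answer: 987210742145250/15383 ≈ 6.4175e+10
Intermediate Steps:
(-399349 - 279476)*(-94539 + 1/(-399149 + 445298)) = -678825*(-94539 + 1/46149) = -678825*(-4362880310/46149) = 987210742145250/15383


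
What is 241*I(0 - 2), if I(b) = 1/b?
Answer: -241/2 ≈ -120.50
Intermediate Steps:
241*I(0 - 2) = 241/(0 - 2) = 241/(-2) = 241*(-½) = -241/2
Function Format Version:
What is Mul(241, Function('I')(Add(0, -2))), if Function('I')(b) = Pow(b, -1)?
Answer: Rational(-241, 2) ≈ -120.50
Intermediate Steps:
Mul(241, Function('I')(Add(0, -2))) = Mul(241, Pow(Add(0, -2), -1)) = Mul(241, Pow(-2, -1)) = Mul(241, Rational(-1, 2)) = Rational(-241, 2)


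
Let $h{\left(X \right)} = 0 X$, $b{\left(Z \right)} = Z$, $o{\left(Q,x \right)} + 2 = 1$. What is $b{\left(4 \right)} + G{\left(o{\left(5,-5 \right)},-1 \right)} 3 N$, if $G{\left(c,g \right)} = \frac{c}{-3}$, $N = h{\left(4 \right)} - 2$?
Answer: $2$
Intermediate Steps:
$o{\left(Q,x \right)} = -1$ ($o{\left(Q,x \right)} = -2 + 1 = -1$)
$h{\left(X \right)} = 0$
$N = -2$ ($N = 0 - 2 = -2$)
$G{\left(c,g \right)} = - \frac{c}{3}$ ($G{\left(c,g \right)} = c \left(- \frac{1}{3}\right) = - \frac{c}{3}$)
$b{\left(4 \right)} + G{\left(o{\left(5,-5 \right)},-1 \right)} 3 N = 4 + \left(- \frac{1}{3}\right) \left(-1\right) 3 \left(-2\right) = 4 + \frac{1}{3} \left(-6\right) = 4 - 2 = 2$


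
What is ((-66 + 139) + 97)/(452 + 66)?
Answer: 85/259 ≈ 0.32819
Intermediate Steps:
((-66 + 139) + 97)/(452 + 66) = (73 + 97)/518 = 170*(1/518) = 85/259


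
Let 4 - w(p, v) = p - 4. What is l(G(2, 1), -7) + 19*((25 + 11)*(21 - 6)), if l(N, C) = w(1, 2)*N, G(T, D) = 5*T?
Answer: 10330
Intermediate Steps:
w(p, v) = 8 - p (w(p, v) = 4 - (p - 4) = 4 - (-4 + p) = 4 + (4 - p) = 8 - p)
l(N, C) = 7*N (l(N, C) = (8 - 1*1)*N = (8 - 1)*N = 7*N)
l(G(2, 1), -7) + 19*((25 + 11)*(21 - 6)) = 7*(5*2) + 19*((25 + 11)*(21 - 6)) = 7*10 + 19*(36*15) = 70 + 19*540 = 70 + 10260 = 10330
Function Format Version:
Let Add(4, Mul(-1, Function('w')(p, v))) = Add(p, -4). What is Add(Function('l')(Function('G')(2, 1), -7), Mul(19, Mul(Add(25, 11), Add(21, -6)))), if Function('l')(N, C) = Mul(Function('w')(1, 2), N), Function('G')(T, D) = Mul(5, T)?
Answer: 10330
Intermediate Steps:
Function('w')(p, v) = Add(8, Mul(-1, p)) (Function('w')(p, v) = Add(4, Mul(-1, Add(p, -4))) = Add(4, Mul(-1, Add(-4, p))) = Add(4, Add(4, Mul(-1, p))) = Add(8, Mul(-1, p)))
Function('l')(N, C) = Mul(7, N) (Function('l')(N, C) = Mul(Add(8, Mul(-1, 1)), N) = Mul(Add(8, -1), N) = Mul(7, N))
Add(Function('l')(Function('G')(2, 1), -7), Mul(19, Mul(Add(25, 11), Add(21, -6)))) = Add(Mul(7, Mul(5, 2)), Mul(19, Mul(Add(25, 11), Add(21, -6)))) = Add(Mul(7, 10), Mul(19, Mul(36, 15))) = Add(70, Mul(19, 540)) = Add(70, 10260) = 10330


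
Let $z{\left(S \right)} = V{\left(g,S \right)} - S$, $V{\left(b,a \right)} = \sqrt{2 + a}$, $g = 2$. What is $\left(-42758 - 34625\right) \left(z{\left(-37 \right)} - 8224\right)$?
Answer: $633534621 - 77383 i \sqrt{35} \approx 6.3353 \cdot 10^{8} - 4.578 \cdot 10^{5} i$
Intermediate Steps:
$z{\left(S \right)} = \sqrt{2 + S} - S$
$\left(-42758 - 34625\right) \left(z{\left(-37 \right)} - 8224\right) = \left(-42758 - 34625\right) \left(\left(\sqrt{2 - 37} - -37\right) - 8224\right) = - 77383 \left(\left(\sqrt{-35} + 37\right) - 8224\right) = - 77383 \left(\left(i \sqrt{35} + 37\right) - 8224\right) = - 77383 \left(\left(37 + i \sqrt{35}\right) - 8224\right) = - 77383 \left(-8187 + i \sqrt{35}\right) = 633534621 - 77383 i \sqrt{35}$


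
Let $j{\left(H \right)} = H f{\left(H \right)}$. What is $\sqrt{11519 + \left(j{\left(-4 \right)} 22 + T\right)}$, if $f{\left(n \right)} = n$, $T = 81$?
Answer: $12 \sqrt{83} \approx 109.33$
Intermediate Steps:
$j{\left(H \right)} = H^{2}$ ($j{\left(H \right)} = H H = H^{2}$)
$\sqrt{11519 + \left(j{\left(-4 \right)} 22 + T\right)} = \sqrt{11519 + \left(\left(-4\right)^{2} \cdot 22 + 81\right)} = \sqrt{11519 + \left(16 \cdot 22 + 81\right)} = \sqrt{11519 + \left(352 + 81\right)} = \sqrt{11519 + 433} = \sqrt{11952} = 12 \sqrt{83}$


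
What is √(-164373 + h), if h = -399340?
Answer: I*√563713 ≈ 750.81*I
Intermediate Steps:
√(-164373 + h) = √(-164373 - 399340) = √(-563713) = I*√563713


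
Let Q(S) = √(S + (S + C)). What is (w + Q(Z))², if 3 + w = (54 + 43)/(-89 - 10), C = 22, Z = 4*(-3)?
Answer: 135634/9801 - 788*I*√2/99 ≈ 13.839 - 11.257*I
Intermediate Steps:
Z = -12
Q(S) = √(22 + 2*S) (Q(S) = √(S + (S + 22)) = √(S + (22 + S)) = √(22 + 2*S))
w = -394/99 (w = -3 + (54 + 43)/(-89 - 10) = -3 + 97/(-99) = -3 + 97*(-1/99) = -3 - 97/99 = -394/99 ≈ -3.9798)
(w + Q(Z))² = (-394/99 + √(22 + 2*(-12)))² = (-394/99 + √(22 - 24))² = (-394/99 + √(-2))² = (-394/99 + I*√2)²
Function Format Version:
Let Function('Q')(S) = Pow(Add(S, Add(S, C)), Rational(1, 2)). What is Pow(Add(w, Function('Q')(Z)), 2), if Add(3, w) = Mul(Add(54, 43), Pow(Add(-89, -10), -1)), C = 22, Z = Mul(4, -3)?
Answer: Add(Rational(135634, 9801), Mul(Rational(-788, 99), I, Pow(2, Rational(1, 2)))) ≈ Add(13.839, Mul(-11.257, I))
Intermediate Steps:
Z = -12
Function('Q')(S) = Pow(Add(22, Mul(2, S)), Rational(1, 2)) (Function('Q')(S) = Pow(Add(S, Add(S, 22)), Rational(1, 2)) = Pow(Add(S, Add(22, S)), Rational(1, 2)) = Pow(Add(22, Mul(2, S)), Rational(1, 2)))
w = Rational(-394, 99) (w = Add(-3, Mul(Add(54, 43), Pow(Add(-89, -10), -1))) = Add(-3, Mul(97, Pow(-99, -1))) = Add(-3, Mul(97, Rational(-1, 99))) = Add(-3, Rational(-97, 99)) = Rational(-394, 99) ≈ -3.9798)
Pow(Add(w, Function('Q')(Z)), 2) = Pow(Add(Rational(-394, 99), Pow(Add(22, Mul(2, -12)), Rational(1, 2))), 2) = Pow(Add(Rational(-394, 99), Pow(Add(22, -24), Rational(1, 2))), 2) = Pow(Add(Rational(-394, 99), Pow(-2, Rational(1, 2))), 2) = Pow(Add(Rational(-394, 99), Mul(I, Pow(2, Rational(1, 2)))), 2)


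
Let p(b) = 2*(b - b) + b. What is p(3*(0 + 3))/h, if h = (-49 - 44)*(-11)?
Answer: 3/341 ≈ 0.0087977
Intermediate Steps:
h = 1023 (h = -93*(-11) = 1023)
p(b) = b (p(b) = 2*0 + b = 0 + b = b)
p(3*(0 + 3))/h = (3*(0 + 3))/1023 = (3*3)*(1/1023) = 9*(1/1023) = 3/341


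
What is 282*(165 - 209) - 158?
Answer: -12566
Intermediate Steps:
282*(165 - 209) - 158 = 282*(-44) - 158 = -12408 - 158 = -12566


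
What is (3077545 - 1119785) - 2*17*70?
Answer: 1955380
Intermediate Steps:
(3077545 - 1119785) - 2*17*70 = 1957760 - 34*70 = 1957760 - 2380 = 1955380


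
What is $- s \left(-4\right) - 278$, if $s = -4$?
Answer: $-294$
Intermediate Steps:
$- s \left(-4\right) - 278 = \left(-1\right) \left(-4\right) \left(-4\right) - 278 = 4 \left(-4\right) - 278 = -16 - 278 = -294$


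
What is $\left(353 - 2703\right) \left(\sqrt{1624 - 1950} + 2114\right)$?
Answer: $-4967900 - 2350 i \sqrt{326} \approx -4.9679 \cdot 10^{6} - 42430.0 i$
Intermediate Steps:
$\left(353 - 2703\right) \left(\sqrt{1624 - 1950} + 2114\right) = - 2350 \left(\sqrt{-326} + 2114\right) = - 2350 \left(i \sqrt{326} + 2114\right) = - 2350 \left(2114 + i \sqrt{326}\right) = -4967900 - 2350 i \sqrt{326}$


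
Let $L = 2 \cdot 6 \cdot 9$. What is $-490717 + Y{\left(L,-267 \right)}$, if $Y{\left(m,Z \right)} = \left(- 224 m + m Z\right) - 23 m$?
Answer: $-546229$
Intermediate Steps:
$L = 108$ ($L = 12 \cdot 9 = 108$)
$Y{\left(m,Z \right)} = - 247 m + Z m$ ($Y{\left(m,Z \right)} = \left(- 224 m + Z m\right) - 23 m = - 247 m + Z m$)
$-490717 + Y{\left(L,-267 \right)} = -490717 + 108 \left(-247 - 267\right) = -490717 + 108 \left(-514\right) = -490717 - 55512 = -546229$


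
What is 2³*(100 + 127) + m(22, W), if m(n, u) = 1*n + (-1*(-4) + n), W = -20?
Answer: 1864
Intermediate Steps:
m(n, u) = 4 + 2*n (m(n, u) = n + (4 + n) = 4 + 2*n)
2³*(100 + 127) + m(22, W) = 2³*(100 + 127) + (4 + 2*22) = 8*227 + (4 + 44) = 1816 + 48 = 1864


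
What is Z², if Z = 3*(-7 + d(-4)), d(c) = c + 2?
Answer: 729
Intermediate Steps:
d(c) = 2 + c
Z = -27 (Z = 3*(-7 + (2 - 4)) = 3*(-7 - 2) = 3*(-9) = -27)
Z² = (-27)² = 729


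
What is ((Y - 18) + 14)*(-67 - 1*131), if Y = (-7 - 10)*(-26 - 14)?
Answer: -133848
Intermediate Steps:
Y = 680 (Y = -17*(-40) = 680)
((Y - 18) + 14)*(-67 - 1*131) = ((680 - 18) + 14)*(-67 - 1*131) = (662 + 14)*(-67 - 131) = 676*(-198) = -133848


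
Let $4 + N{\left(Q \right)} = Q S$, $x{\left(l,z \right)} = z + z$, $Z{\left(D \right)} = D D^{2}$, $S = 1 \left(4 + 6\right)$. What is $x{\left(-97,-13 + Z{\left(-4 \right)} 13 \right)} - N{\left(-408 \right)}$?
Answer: $2394$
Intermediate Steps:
$S = 10$ ($S = 1 \cdot 10 = 10$)
$Z{\left(D \right)} = D^{3}$
$x{\left(l,z \right)} = 2 z$
$N{\left(Q \right)} = -4 + 10 Q$ ($N{\left(Q \right)} = -4 + Q 10 = -4 + 10 Q$)
$x{\left(-97,-13 + Z{\left(-4 \right)} 13 \right)} - N{\left(-408 \right)} = 2 \left(-13 + \left(-4\right)^{3} \cdot 13\right) - \left(-4 + 10 \left(-408\right)\right) = 2 \left(-13 - 832\right) - \left(-4 - 4080\right) = 2 \left(-13 - 832\right) - -4084 = 2 \left(-845\right) + 4084 = -1690 + 4084 = 2394$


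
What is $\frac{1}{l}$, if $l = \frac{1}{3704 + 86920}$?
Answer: $90624$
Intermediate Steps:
$l = \frac{1}{90624} \approx 1.1035 \cdot 10^{-5}$
$\frac{1}{l} = \frac{1}{\frac{1}{90624}} = 90624$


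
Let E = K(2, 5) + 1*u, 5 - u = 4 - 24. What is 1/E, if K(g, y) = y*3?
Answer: 1/40 ≈ 0.025000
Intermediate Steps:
u = 25 (u = 5 - (4 - 24) = 5 - 1*(-20) = 5 + 20 = 25)
K(g, y) = 3*y
E = 40 (E = 3*5 + 1*25 = 15 + 25 = 40)
1/E = 1/40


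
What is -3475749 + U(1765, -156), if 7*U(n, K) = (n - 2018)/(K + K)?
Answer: -7591035563/2184 ≈ -3.4757e+6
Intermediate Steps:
U(n, K) = (-2018 + n)/(14*K) (U(n, K) = ((n - 2018)/(K + K))/7 = ((-2018 + n)/((2*K)))/7 = ((-2018 + n)*(1/(2*K)))/7 = ((-2018 + n)/(2*K))/7 = (-2018 + n)/(14*K))
-3475749 + U(1765, -156) = -3475749 + (1/14)*(-2018 + 1765)/(-156) = -3475749 + (1/14)*(-1/156)*(-253) = -3475749 + 253/2184 = -7591035563/2184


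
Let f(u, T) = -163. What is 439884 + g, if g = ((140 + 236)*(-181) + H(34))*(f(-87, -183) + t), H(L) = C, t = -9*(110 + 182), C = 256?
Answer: 189669684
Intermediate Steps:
t = -2628 (t = -9*292 = -2628)
H(L) = 256
g = 189229800 (g = ((140 + 236)*(-181) + 256)*(-163 - 2628) = (376*(-181) + 256)*(-2791) = (-68056 + 256)*(-2791) = -67800*(-2791) = 189229800)
439884 + g = 439884 + 189229800 = 189669684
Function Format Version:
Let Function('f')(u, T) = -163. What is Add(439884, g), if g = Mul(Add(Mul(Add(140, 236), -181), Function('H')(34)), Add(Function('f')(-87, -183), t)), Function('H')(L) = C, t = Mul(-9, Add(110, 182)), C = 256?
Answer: 189669684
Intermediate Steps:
t = -2628 (t = Mul(-9, 292) = -2628)
Function('H')(L) = 256
g = 189229800 (g = Mul(Add(Mul(Add(140, 236), -181), 256), Add(-163, -2628)) = Mul(Add(Mul(376, -181), 256), -2791) = Mul(Add(-68056, 256), -2791) = Mul(-67800, -2791) = 189229800)
Add(439884, g) = Add(439884, 189229800) = 189669684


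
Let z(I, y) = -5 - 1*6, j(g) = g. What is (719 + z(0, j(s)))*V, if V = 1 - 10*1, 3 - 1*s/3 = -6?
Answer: -6372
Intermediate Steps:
s = 27 (s = 9 - 3*(-6) = 9 + 18 = 27)
z(I, y) = -11 (z(I, y) = -5 - 6 = -11)
V = -9 (V = 1 - 10 = -9)
(719 + z(0, j(s)))*V = (719 - 11)*(-9) = 708*(-9) = -6372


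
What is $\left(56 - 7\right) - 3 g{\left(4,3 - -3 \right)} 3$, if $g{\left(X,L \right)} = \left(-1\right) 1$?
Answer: $441$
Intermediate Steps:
$g{\left(X,L \right)} = -1$
$\left(56 - 7\right) - 3 g{\left(4,3 - -3 \right)} 3 = \left(56 - 7\right) \left(-3\right) \left(-1\right) 3 = 49 \cdot 3 \cdot 3 = 49 \cdot 9 = 441$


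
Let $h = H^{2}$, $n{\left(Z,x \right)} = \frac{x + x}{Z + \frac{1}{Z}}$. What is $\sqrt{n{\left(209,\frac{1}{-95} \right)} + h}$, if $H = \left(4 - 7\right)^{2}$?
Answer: $\frac{\sqrt{965983092770}}{109205} \approx 9.0$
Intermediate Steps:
$H = 9$ ($H = \left(-3\right)^{2} = 9$)
$n{\left(Z,x \right)} = \frac{2 x}{Z + \frac{1}{Z}}$
$h = 81$ ($h = 9^{2} = 81$)
$\sqrt{n{\left(209,\frac{1}{-95} \right)} + h} = \sqrt{2 \cdot 209 \frac{1}{-95} \frac{1}{1 + 209^{2}} + 81} = \sqrt{2 \cdot 209 \left(- \frac{1}{95}\right) \frac{1}{1 + 43681} + 81} = \sqrt{2 \cdot 209 \left(- \frac{1}{95}\right) \frac{1}{43682} + 81} = \sqrt{- \frac{11}{109205} + 81} = \sqrt{\frac{8845594}{109205}} = \frac{\sqrt{965983092770}}{109205}$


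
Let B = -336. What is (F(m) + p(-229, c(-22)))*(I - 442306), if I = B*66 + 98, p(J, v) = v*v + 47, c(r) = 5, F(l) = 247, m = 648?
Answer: -148138496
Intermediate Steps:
p(J, v) = 47 + v² (p(J, v) = v² + 47 = 47 + v²)
I = -22078 (I = -336*66 + 98 = -22176 + 98 = -22078)
(F(m) + p(-229, c(-22)))*(I - 442306) = (247 + (47 + 5²))*(-22078 - 442306) = (247 + (47 + 25))*(-464384) = (247 + 72)*(-464384) = 319*(-464384) = -148138496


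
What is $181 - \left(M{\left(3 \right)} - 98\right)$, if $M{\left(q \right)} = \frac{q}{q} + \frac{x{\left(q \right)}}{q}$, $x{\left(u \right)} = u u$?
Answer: $275$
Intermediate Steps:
$x{\left(u \right)} = u^{2}$
$M{\left(q \right)} = 1 + q$ ($M{\left(q \right)} = \frac{q}{q} + \frac{q^{2}}{q} = 1 + q$)
$181 - \left(M{\left(3 \right)} - 98\right) = 181 - \left(\left(1 + 3\right) - 98\right) = 181 - \left(4 - 98\right) = 181 - -94 = 181 + 94 = 275$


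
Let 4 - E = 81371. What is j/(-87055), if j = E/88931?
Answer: 81367/7741888205 ≈ 1.0510e-5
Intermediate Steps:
E = -81367 (E = 4 - 1*81371 = 4 - 81371 = -81367)
j = -81367/88931 ≈ -0.91495
j/(-87055) = -81367/88931/(-87055) = -81367/88931*(-1/87055) = 81367/7741888205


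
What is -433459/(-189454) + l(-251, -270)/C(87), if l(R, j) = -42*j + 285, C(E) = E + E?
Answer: 189818718/2747083 ≈ 69.098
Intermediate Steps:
C(E) = 2*E
l(R, j) = 285 - 42*j
-433459/(-189454) + l(-251, -270)/C(87) = -433459/(-189454) + (285 - 42*(-270))/((2*87)) = -433459*(-1/189454) + (285 + 11340)/174 = 433459/189454 + 11625*(1/174) = 433459/189454 + 3875/58 = 189818718/2747083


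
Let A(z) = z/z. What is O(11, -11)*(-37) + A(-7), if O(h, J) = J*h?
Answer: 4478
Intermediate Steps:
A(z) = 1
O(11, -11)*(-37) + A(-7) = -11*11*(-37) + 1 = -121*(-37) + 1 = 4477 + 1 = 4478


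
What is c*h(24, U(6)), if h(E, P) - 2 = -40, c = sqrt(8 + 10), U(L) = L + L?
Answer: -114*sqrt(2) ≈ -161.22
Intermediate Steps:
U(L) = 2*L
c = 3*sqrt(2) (c = sqrt(18) = 3*sqrt(2) ≈ 4.2426)
h(E, P) = -38 (h(E, P) = 2 - 40 = -38)
c*h(24, U(6)) = (3*sqrt(2))*(-38) = -114*sqrt(2)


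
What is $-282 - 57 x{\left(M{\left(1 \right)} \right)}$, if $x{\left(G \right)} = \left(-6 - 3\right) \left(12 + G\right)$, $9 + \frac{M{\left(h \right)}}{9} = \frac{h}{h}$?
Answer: $-31062$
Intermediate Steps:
$M{\left(h \right)} = -72$ ($M{\left(h \right)} = -81 + 9 \frac{h}{h} = -81 + 9 \cdot 1 = -81 + 9 = -72$)
$x{\left(G \right)} = -108 - 9 G$ ($x{\left(G \right)} = - 9 \left(12 + G\right) = -108 - 9 G$)
$-282 - 57 x{\left(M{\left(1 \right)} \right)} = -282 - 57 \left(-108 - -648\right) = -282 - 57 \left(-108 + 648\right) = -282 - 30780 = -31062$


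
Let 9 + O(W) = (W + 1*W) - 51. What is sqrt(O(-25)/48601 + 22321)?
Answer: sqrt(52723473437411)/48601 ≈ 149.40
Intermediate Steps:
O(W) = -60 + 2*W (O(W) = -9 + ((W + 1*W) - 51) = -9 + ((W + W) - 51) = -9 + (2*W - 51) = -9 + (-51 + 2*W) = -60 + 2*W)
sqrt(O(-25)/48601 + 22321) = sqrt((-60 + 2*(-25))/48601 + 22321) = sqrt((-60 - 50)*(1/48601) + 22321) = sqrt(-110*1/48601 + 22321) = sqrt(-110/48601 + 22321) = sqrt(1084822811/48601) = sqrt(52723473437411)/48601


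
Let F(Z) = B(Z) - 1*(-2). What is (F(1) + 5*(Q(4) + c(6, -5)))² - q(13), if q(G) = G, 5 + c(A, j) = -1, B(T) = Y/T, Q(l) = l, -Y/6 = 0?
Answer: 51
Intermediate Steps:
Y = 0 (Y = -6*0 = 0)
B(T) = 0 (B(T) = 0/T = 0)
c(A, j) = -6 (c(A, j) = -5 - 1 = -6)
F(Z) = 2 (F(Z) = 0 - 1*(-2) = 0 + 2 = 2)
(F(1) + 5*(Q(4) + c(6, -5)))² - q(13) = (2 + 5*(4 - 6))² - 1*13 = (2 + 5*(-2))² - 13 = (2 - 10)² - 13 = (-8)² - 13 = 64 - 13 = 51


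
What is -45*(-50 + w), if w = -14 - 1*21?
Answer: 3825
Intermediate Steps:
w = -35 (w = -14 - 21 = -35)
-45*(-50 + w) = -45*(-50 - 35) = -45*(-85) = 3825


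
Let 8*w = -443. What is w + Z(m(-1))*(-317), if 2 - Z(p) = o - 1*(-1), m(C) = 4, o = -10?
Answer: -28339/8 ≈ -3542.4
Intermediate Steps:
Z(p) = 11 (Z(p) = 2 - (-10 - 1*(-1)) = 2 - (-10 + 1) = 2 - 1*(-9) = 2 + 9 = 11)
w = -443/8 (w = (⅛)*(-443) = -443/8 ≈ -55.375)
w + Z(m(-1))*(-317) = -443/8 + 11*(-317) = -443/8 - 3487 = -28339/8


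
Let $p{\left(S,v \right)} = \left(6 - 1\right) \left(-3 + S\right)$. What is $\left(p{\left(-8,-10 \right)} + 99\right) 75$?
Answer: $3300$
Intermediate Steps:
$p{\left(S,v \right)} = -15 + 5 S$ ($p{\left(S,v \right)} = 5 \left(-3 + S\right) = -15 + 5 S$)
$\left(p{\left(-8,-10 \right)} + 99\right) 75 = \left(\left(-15 + 5 \left(-8\right)\right) + 99\right) 75 = \left(\left(-15 - 40\right) + 99\right) 75 = \left(-55 + 99\right) 75 = 44 \cdot 75 = 3300$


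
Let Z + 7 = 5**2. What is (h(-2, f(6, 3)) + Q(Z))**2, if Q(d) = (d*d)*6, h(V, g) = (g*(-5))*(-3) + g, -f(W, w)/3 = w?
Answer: 3240000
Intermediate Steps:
f(W, w) = -3*w
Z = 18 (Z = -7 + 5**2 = -7 + 25 = 18)
h(V, g) = 16*g (h(V, g) = -5*g*(-3) + g = 15*g + g = 16*g)
Q(d) = 6*d**2 (Q(d) = d**2*6 = 6*d**2)
(h(-2, f(6, 3)) + Q(Z))**2 = (16*(-3*3) + 6*18**2)**2 = (16*(-9) + 6*324)**2 = (-144 + 1944)**2 = 1800**2 = 3240000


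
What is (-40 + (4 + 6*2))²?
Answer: 576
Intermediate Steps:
(-40 + (4 + 6*2))² = (-40 + (4 + 12))² = (-40 + 16)² = (-24)² = 576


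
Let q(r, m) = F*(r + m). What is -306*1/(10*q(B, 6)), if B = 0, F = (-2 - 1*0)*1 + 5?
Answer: -17/10 ≈ -1.7000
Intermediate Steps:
F = 3 (F = (-2 + 0)*1 + 5 = -2*1 + 5 = -2 + 5 = 3)
q(r, m) = 3*m + 3*r (q(r, m) = 3*(r + m) = 3*(m + r) = 3*m + 3*r)
-306*1/(10*q(B, 6)) = -306*1/(10*(3*6 + 3*0)) = -306*1/(10*(18 + 0)) = -306/(18*10) = -306/180 = -306*1/180 = -17/10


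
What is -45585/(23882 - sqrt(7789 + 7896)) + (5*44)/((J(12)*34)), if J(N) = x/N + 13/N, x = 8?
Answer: 13488489970/7541086049 - 5065*sqrt(15685)/63370471 ≈ 1.7787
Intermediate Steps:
J(N) = 21/N (J(N) = 8/N + 13/N = 21/N)
-45585/(23882 - sqrt(7789 + 7896)) + (5*44)/((J(12)*34)) = -45585/(23882 - sqrt(7789 + 7896)) + (5*44)/(((21/12)*34)) = -45585/(23882 - sqrt(15685)) + 220/(((21*(1/12))*34)) = -45585/(23882 - sqrt(15685)) + 220/(((7/4)*34)) = -45585/(23882 - sqrt(15685)) + 220/(119/2) = -45585/(23882 - sqrt(15685)) + 220*(2/119) = -45585/(23882 - sqrt(15685)) + 440/119 = 440/119 - 45585/(23882 - sqrt(15685))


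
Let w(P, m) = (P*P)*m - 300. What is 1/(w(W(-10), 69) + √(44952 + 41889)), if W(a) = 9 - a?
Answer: 8203/201838680 - √9649/201838680 ≈ 4.0155e-5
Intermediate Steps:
w(P, m) = -300 + m*P² (w(P, m) = P²*m - 300 = m*P² - 300 = -300 + m*P²)
1/(w(W(-10), 69) + √(44952 + 41889)) = 1/((-300 + 69*(9 - 1*(-10))²) + √(44952 + 41889)) = 1/((-300 + 69*(9 + 10)²) + √86841) = 1/((-300 + 69*19²) + 3*√9649) = 1/((-300 + 69*361) + 3*√9649) = 1/((-300 + 24909) + 3*√9649) = 1/(24609 + 3*√9649)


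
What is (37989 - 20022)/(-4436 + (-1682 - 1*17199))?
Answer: -17967/23317 ≈ -0.77055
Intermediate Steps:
(37989 - 20022)/(-4436 + (-1682 - 1*17199)) = 17967/(-4436 + (-1682 - 17199)) = 17967/(-4436 - 18881) = 17967/(-23317) = 17967*(-1/23317) = -17967/23317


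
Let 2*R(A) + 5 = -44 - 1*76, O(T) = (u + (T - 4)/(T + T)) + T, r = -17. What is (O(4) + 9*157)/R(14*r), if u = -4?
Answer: -2826/125 ≈ -22.608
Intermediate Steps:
O(T) = -4 + T + (-4 + T)/(2*T) (O(T) = (-4 + (T - 4)/(T + T)) + T = (-4 + (-4 + T)/((2*T))) + T = (-4 + (-4 + T)*(1/(2*T))) + T = (-4 + (-4 + T)/(2*T)) + T = -4 + T + (-4 + T)/(2*T))
R(A) = -125/2 (R(A) = -5/2 + (-44 - 1*76)/2 = -5/2 + (-44 - 76)/2 = -5/2 + (½)*(-120) = -5/2 - 60 = -125/2)
(O(4) + 9*157)/R(14*r) = ((-7/2 + 4 - 2/4) + 9*157)/(-125/2) = ((-7/2 + 4 - 2*¼) + 1413)*(-2/125) = ((-7/2 + 4 - ½) + 1413)*(-2/125) = (0 + 1413)*(-2/125) = 1413*(-2/125) = -2826/125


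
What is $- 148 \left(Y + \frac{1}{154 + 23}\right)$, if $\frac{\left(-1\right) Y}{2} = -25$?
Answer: $- \frac{1309948}{177} \approx -7400.8$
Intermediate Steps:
$Y = 50$ ($Y = \left(-2\right) \left(-25\right) = 50$)
$- 148 \left(Y + \frac{1}{154 + 23}\right) = - 148 \left(50 + \frac{1}{154 + 23}\right) = - 148 \left(50 + \frac{1}{177}\right) = \left(-148\right) \frac{8851}{177} = - \frac{1309948}{177}$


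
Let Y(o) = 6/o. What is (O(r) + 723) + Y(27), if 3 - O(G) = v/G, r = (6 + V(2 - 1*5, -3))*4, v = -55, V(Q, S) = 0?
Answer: 52453/72 ≈ 728.51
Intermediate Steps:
r = 24 (r = (6 + 0)*4 = 6*4 = 24)
O(G) = 3 + 55/G (O(G) = 3 - (-55)/G = 3 + 55/G)
(O(r) + 723) + Y(27) = ((3 + 55/24) + 723) + 6/27 = ((3 + 55*(1/24)) + 723) + 6*(1/27) = ((3 + 55/24) + 723) + 2/9 = (127/24 + 723) + 2/9 = 17479/24 + 2/9 = 52453/72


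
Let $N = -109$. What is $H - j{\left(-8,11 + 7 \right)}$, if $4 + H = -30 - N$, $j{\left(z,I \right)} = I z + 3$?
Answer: $216$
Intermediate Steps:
$j{\left(z,I \right)} = 3 + I z$
$H = 75$ ($H = -4 - -79 = -4 + \left(-30 + 109\right) = -4 + 79 = 75$)
$H - j{\left(-8,11 + 7 \right)} = 75 - \left(3 + \left(11 + 7\right) \left(-8\right)\right) = 75 - \left(3 + 18 \left(-8\right)\right) = 75 - \left(3 - 144\right) = 75 - -141 = 75 + 141 = 216$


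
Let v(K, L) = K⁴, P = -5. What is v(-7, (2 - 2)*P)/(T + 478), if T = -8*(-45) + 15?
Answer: 2401/853 ≈ 2.8148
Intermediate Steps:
T = 375 (T = 360 + 15 = 375)
v(-7, (2 - 2)*P)/(T + 478) = (-7)⁴/(375 + 478) = 2401/853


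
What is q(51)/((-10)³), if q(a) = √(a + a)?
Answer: -√102/1000 ≈ -0.010100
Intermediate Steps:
q(a) = √2*√a (q(a) = √(2*a) = √2*√a)
q(51)/((-10)³) = (√2*√51)/((-10)³) = √102/(-1000) = √102*(-1/1000) = -√102/1000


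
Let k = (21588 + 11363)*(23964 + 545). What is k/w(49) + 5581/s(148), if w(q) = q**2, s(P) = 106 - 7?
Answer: 79965409822/237699 ≈ 3.3641e+5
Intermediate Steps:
s(P) = 99
k = 807596059 (k = 32951*24509 = 807596059)
k/w(49) + 5581/s(148) = 807596059/(49**2) + 5581/99 = 807596059/2401 + 5581*(1/99) = 807596059*(1/2401) + 5581/99 = 807596059/2401 + 5581/99 = 79965409822/237699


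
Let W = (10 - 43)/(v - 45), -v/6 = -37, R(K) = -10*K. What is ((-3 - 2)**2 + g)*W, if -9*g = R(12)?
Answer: -1265/177 ≈ -7.1469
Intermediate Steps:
v = 222 (v = -6*(-37) = 222)
g = 40/3 (g = -(-10)*12/9 = -1/9*(-120) = 40/3 ≈ 13.333)
W = -11/59 (W = (10 - 43)/(222 - 45) = -33/177 = -33*1/177 = -11/59 ≈ -0.18644)
((-3 - 2)**2 + g)*W = ((-3 - 2)**2 + 40/3)*(-11/59) = ((-5)**2 + 40/3)*(-11/59) = (25 + 40/3)*(-11/59) = (115/3)*(-11/59) = -1265/177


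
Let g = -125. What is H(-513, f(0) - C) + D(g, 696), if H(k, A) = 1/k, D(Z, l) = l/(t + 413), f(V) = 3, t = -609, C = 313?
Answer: -89311/25137 ≈ -3.5530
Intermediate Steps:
D(Z, l) = -l/196 (D(Z, l) = l/(-609 + 413) = l/(-196) = -l/196)
H(-513, f(0) - C) + D(g, 696) = 1/(-513) - 1/196*696 = -1/513 - 174/49 = -89311/25137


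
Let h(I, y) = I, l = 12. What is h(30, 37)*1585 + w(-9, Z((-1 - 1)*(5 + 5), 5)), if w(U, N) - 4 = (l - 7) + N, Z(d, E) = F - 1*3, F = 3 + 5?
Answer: 47564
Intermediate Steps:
F = 8
Z(d, E) = 5 (Z(d, E) = 8 - 1*3 = 8 - 3 = 5)
w(U, N) = 9 + N (w(U, N) = 4 + ((12 - 7) + N) = 4 + (5 + N) = 9 + N)
h(30, 37)*1585 + w(-9, Z((-1 - 1)*(5 + 5), 5)) = 30*1585 + (9 + 5) = 47550 + 14 = 47564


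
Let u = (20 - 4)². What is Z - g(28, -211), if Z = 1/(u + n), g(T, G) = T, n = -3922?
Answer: -102649/3666 ≈ -28.000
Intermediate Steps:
u = 256 (u = 16² = 256)
Z = -1/3666 (Z = 1/(256 - 3922) = 1/(-3666) = -1/3666 ≈ -0.00027278)
Z - g(28, -211) = -1/3666 - 1*28 = -1/3666 - 28 = -102649/3666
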